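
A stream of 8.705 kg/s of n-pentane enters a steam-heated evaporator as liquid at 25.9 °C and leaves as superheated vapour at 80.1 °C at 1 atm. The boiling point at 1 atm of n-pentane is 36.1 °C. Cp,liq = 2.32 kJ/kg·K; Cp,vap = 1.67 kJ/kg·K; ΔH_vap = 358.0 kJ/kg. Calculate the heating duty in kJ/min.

Q = 238000 kJ/min

liquid 25.9→36.1 °C: 23.664 kJ/kg
vaporisation at 36.1 °C: 358 kJ/kg
vapour 36.1→80.1 °C: 73.48 kJ/kg
Δh = 23.664 + 358 + 73.48 = 455.14 kJ/kg
Q = ṁ·Δh = 8.705 kg/s × 455.14 kJ/kg = 3962 kJ/s
|Q| = 3962 kW = 237720 kJ/min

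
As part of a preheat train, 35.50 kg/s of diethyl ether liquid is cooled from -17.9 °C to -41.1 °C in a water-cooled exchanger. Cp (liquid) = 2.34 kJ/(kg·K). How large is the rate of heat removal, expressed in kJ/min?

Q = ṁ·Cp·ΔT = 35.50 × 2.34 × (-41.1 − -17.9) = -1927.2 kJ/s
Cooling duty = 115630 kJ/min

Q_c = 116000 kJ/min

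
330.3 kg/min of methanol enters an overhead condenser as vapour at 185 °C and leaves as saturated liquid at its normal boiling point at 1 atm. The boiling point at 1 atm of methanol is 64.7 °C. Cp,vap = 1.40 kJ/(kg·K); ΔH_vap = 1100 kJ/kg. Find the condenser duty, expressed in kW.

Q_c = 6980 kW

vapour 185→64.7 °C: -168.42 kJ/kg
condensation at 64.7 °C: -1100 kJ/kg
Δh = -168.42 + -1100 = -1268.4 kJ/kg
Q = ṁ·Δh = 330.3 kg/min × -1268.4 kJ/kg = -418960 kJ/min
|Q| = 6982.7 kW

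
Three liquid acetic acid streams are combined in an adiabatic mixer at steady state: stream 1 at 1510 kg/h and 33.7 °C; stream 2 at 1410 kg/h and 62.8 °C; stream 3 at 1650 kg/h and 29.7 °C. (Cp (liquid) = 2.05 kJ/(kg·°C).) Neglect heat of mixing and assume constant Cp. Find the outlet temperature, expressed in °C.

No heat crosses the boundary, so H_out = H_in.
Σ ṁᵢCp,ᵢTᵢ = 1510×2.05×33.7 + 1410×2.05×62.8 + 1650×2.05×29.7 = 386300
Σ ṁᵢCp,ᵢ = 1510×2.05 + 1410×2.05 + 1650×2.05 = 9368.5
T_out = 386300 / 9368.5 = 41.234 °C

T_out = 41.2 °C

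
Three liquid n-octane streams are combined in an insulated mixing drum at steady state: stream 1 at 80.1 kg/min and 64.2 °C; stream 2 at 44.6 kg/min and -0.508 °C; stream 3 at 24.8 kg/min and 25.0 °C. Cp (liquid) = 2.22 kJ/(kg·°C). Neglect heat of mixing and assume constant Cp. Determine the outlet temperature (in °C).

T_out = 38.4 °C

Adiabatic, steady state ⇒ Σ ṁᵢCp,ᵢ(T_out − Tᵢ) = 0
Σ ṁᵢCp,ᵢTᵢ = 80.1×2.22×64.2 + 44.6×2.22×-0.508 + 24.8×2.22×25.0 = 12742
Σ ṁᵢCp,ᵢ = 80.1×2.22 + 44.6×2.22 + 24.8×2.22 = 331.89
T_out = 12742 / 331.89 = 38.393 °C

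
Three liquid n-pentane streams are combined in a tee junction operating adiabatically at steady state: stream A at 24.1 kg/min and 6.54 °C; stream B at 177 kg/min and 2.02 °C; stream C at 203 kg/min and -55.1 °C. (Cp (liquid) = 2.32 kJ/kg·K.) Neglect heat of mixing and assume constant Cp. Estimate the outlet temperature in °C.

T_out = -26.4 °C

No heat crosses the boundary, so H_out = H_in.
Σ ṁᵢCp,ᵢTᵢ = 24.1×2.32×6.54 + 177×2.32×2.02 + 203×2.32×-55.1 = -24755
Σ ṁᵢCp,ᵢ = 24.1×2.32 + 177×2.32 + 203×2.32 = 937.51
T_out = -24755 / 937.51 = -26.405 °C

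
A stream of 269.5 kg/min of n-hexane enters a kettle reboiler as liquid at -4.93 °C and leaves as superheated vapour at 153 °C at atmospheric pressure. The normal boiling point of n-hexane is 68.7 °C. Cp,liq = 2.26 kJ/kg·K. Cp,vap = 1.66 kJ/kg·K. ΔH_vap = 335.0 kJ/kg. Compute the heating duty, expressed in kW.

liquid -4.93→68.7 °C: 166.4 kJ/kg
vaporisation at 68.7 °C: 335 kJ/kg
vapour 68.7→153 °C: 139.94 kJ/kg
Δh = 166.4 + 335 + 139.94 = 641.34 kJ/kg
Q = ṁ·Δh = 269.5 kg/min × 641.34 kJ/kg = 172840 kJ/min
|Q| = 2880.7 kW

Q = 2880 kW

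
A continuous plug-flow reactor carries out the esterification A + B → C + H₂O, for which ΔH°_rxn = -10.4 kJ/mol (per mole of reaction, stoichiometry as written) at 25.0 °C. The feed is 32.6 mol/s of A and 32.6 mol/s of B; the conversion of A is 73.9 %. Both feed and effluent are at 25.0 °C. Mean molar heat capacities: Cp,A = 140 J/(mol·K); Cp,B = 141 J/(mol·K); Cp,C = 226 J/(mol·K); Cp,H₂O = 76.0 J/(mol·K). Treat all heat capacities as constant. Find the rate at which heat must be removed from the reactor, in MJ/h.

Extent of reaction ξ = 0.739 × 32.6 = 24.091 mol/s
Reaction term: ξ·ΔH°_rxn = 24.091 × -10.4 = -250.55 kJ/s
Q = ΔH = -250.55 kJ/s = -250.55 kW
Heat removed = 901.98 MJ/h

Q_out = 902 MJ/h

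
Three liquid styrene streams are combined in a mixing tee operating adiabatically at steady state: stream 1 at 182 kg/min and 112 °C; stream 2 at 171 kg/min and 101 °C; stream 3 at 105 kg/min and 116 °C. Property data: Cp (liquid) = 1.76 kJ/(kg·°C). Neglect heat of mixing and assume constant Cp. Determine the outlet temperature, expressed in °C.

T_out = 109 °C

No heat crosses the boundary, so H_out = H_in.
Σ ṁᵢCp,ᵢTᵢ = 182×1.76×112 + 171×1.76×101 + 105×1.76×116 = 87710
Σ ṁᵢCp,ᵢ = 182×1.76 + 171×1.76 + 105×1.76 = 806.08
T_out = 87710 / 806.08 = 108.81 °C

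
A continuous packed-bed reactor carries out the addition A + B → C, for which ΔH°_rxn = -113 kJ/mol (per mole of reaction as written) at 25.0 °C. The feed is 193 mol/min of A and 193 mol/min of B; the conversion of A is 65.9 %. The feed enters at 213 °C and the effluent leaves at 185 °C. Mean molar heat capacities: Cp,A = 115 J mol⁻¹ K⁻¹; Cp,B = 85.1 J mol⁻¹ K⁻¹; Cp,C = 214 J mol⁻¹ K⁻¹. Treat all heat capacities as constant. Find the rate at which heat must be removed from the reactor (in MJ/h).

Extent of reaction ξ = 0.659 × 193 = 127.19 mol/min
Reaction term: ξ·ΔH°_rxn = 127.19 × -113 = -14372 kJ/min
Sensible, feed 213→25 °C: -7260.4 kJ/min
Outlet flows (mol/min): A 65.813, B 65.813, C 127.19
Sensible, products 25→185 °C: 6462 kJ/min
Q = ΔH = -15171 kJ/min = -252.84 kW
Heat removed = 910.24 MJ/h

Q_out = 910 MJ/h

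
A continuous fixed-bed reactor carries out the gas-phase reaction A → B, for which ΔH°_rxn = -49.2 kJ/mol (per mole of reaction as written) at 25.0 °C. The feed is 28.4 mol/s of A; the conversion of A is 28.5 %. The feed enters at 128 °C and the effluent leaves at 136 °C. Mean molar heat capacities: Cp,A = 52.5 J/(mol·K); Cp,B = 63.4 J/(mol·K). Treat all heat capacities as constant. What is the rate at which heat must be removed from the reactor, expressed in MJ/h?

Q_out = 1360 MJ/h

Extent of reaction ξ = 0.285 × 28.4 = 8.094 mol/s
Reaction term: ξ·ΔH°_rxn = 8.094 × -49.2 = -398.22 kJ/s
Sensible, feed 128→25 °C: -153.57 kJ/s
Outlet flows (mol/s): A 20.306, B 8.094
Sensible, products 25→136 °C: 175.29 kJ/s
Q = ΔH = -376.5 kJ/s = -376.5 kW
Heat removed = 1355.4 MJ/h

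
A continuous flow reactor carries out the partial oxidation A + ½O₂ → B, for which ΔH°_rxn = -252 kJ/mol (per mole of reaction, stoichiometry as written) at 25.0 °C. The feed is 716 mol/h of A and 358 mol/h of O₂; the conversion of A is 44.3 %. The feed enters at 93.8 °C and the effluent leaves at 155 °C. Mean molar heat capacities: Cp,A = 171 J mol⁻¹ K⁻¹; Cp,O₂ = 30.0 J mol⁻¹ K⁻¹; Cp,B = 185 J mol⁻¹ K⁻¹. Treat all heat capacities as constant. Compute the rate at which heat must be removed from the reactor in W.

Q_out = 20000 W

Extent of reaction ξ = 0.443 × 716 = 317.19 mol/h
Reaction term: ξ·ΔH°_rxn = 317.19 × -252 = -79931 kJ/h
Sensible, feed 93.8→25 °C: -9162.5 kJ/h
Outlet flows (mol/h): A 398.81, O₂ 199.41, B 317.19
Sensible, products 25→155 °C: 17272 kJ/h
Q = ΔH = -71822 kJ/h = -19.951 kW
Heat removed = 19951 W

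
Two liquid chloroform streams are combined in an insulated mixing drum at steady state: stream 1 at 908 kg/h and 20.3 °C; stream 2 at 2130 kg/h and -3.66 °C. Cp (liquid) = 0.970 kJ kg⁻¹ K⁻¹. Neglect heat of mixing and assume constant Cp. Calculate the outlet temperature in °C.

Energy balance with Q = 0: Σ ṁᵢCp,ᵢ(T_out − Tᵢ) = 0
Σ ṁᵢCp,ᵢTᵢ = 908×0.970×20.3 + 2130×0.970×-3.66 = 10318
Σ ṁᵢCp,ᵢ = 908×0.970 + 2130×0.970 = 2946.9
T_out = 10318 / 2946.9 = 3.5012 °C

T_out = 3.50 °C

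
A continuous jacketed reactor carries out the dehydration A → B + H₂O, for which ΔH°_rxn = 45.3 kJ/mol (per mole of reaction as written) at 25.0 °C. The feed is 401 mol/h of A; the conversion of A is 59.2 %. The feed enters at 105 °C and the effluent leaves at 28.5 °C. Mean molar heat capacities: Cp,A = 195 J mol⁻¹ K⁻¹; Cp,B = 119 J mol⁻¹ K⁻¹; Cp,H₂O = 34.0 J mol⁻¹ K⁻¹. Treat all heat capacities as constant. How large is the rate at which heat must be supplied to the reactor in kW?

Extent of reaction ξ = 0.592 × 401 = 237.39 mol/h
Reaction term: ξ·ΔH°_rxn = 237.39 × 45.3 = 10754 kJ/h
Sensible, feed 105→25 °C: -6255.6 kJ/h
Outlet flows (mol/h): A 163.61, B 237.39, H₂O 237.39
Sensible, products 25→28.5 °C: 238.79 kJ/h
Q = ΔH = 4737 kJ/h = 1.3158 kW
Heat supplied = 1.3158 kW

Q_in = 1.32 kW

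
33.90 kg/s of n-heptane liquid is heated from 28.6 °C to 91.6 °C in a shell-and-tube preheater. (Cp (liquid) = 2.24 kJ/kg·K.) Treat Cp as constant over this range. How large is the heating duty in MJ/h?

Q = 17200 MJ/h

Q = ṁ·Cp·ΔT = 33.90 × 2.24 × (91.6 − 28.6) = 4784 kJ/s
Heating duty = 17222 MJ/h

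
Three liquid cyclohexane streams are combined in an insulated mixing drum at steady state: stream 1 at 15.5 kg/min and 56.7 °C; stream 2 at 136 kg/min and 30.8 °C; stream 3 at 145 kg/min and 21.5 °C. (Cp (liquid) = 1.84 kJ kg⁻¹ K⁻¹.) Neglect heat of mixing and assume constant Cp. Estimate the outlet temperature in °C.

Energy balance with Q = 0: Σ ṁᵢCp,ᵢ(T_out − Tᵢ) = 0
Σ ṁᵢCp,ᵢTᵢ = 15.5×1.84×56.7 + 136×1.84×30.8 + 145×1.84×21.5 = 15061
Σ ṁᵢCp,ᵢ = 15.5×1.84 + 136×1.84 + 145×1.84 = 545.56
T_out = 15061 / 545.56 = 27.606 °C

T_out = 27.6 °C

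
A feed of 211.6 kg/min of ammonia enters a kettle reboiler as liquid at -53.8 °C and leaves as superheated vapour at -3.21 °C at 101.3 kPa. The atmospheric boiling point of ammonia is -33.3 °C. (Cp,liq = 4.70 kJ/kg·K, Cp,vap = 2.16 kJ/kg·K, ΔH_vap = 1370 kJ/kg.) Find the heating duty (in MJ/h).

liquid -53.8→-33.3 °C: 96.35 kJ/kg
vaporisation at -33.3 °C: 1370 kJ/kg
vapour -33.3→-3.21 °C: 64.994 kJ/kg
Δh = 96.35 + 1370 + 64.994 = 1531.3 kJ/kg
Q = ṁ·Δh = 211.6 kg/min × 1531.3 kJ/kg = 324030 kJ/min
|Q| = 5400.5 kW = 19442 MJ/h

Q = 19400 MJ/h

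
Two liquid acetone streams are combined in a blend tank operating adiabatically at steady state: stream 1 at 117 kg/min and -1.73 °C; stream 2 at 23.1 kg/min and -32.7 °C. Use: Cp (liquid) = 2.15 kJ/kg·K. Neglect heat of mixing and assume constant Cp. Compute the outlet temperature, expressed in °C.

T_out = -6.84 °C

Adiabatic, steady state ⇒ Σ ṁᵢCp,ᵢ(T_out − Tᵢ) = 0
T_out = Σ ṁᵢCp,ᵢTᵢ / Σ ṁᵢCp,ᵢ
      = -2059.2 / 301.21 = -6.8364 °C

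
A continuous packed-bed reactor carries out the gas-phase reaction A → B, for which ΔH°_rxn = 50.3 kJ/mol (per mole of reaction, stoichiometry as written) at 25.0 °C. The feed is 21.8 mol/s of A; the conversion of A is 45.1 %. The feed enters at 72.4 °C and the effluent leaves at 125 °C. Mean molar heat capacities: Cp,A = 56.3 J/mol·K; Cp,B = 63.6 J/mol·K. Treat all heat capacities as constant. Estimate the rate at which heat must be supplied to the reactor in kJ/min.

Extent of reaction ξ = 0.451 × 21.8 = 9.8318 mol/s
Reaction term: ξ·ΔH°_rxn = 9.8318 × 50.3 = 494.54 kJ/s
Sensible, feed 72.4→25 °C: -58.176 kJ/s
Outlet flows (mol/s): A 11.968, B 9.8318
Sensible, products 25→125 °C: 129.91 kJ/s
Q = ΔH = 566.27 kJ/s = 566.27 kW
Heat supplied = 33976 kJ/min

Q_in = 34000 kJ/min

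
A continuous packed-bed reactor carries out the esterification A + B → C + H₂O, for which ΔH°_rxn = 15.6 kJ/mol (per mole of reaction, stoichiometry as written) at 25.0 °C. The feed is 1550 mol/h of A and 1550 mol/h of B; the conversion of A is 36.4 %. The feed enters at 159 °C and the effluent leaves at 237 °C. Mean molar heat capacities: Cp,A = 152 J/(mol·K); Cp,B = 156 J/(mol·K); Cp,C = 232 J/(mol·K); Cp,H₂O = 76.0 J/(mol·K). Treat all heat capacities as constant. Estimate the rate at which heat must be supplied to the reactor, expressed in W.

Q_in = 12800 W

Extent of reaction ξ = 0.364 × 1550 = 564.2 mol/h
Reaction term: ξ·ΔH°_rxn = 564.2 × 15.6 = 8801.5 kJ/h
Sensible, feed 159→25 °C: -63972 kJ/h
Outlet flows (mol/h): A 985.8, B 985.8, C 564.2, H₂O 564.2
Sensible, products 25→237 °C: 101210 kJ/h
Q = ΔH = 46039 kJ/h = 12.789 kW
Heat supplied = 12789 W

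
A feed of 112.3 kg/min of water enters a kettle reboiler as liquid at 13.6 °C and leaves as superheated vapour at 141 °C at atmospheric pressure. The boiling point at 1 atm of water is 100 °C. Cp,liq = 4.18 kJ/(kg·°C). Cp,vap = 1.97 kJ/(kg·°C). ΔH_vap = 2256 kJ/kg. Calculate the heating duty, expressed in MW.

liquid 13.6→100 °C: 361.15 kJ/kg
vaporisation at 100 °C: 2256 kJ/kg
vapour 100→141 °C: 80.77 kJ/kg
Δh = 361.15 + 2256 + 80.77 = 2697.9 kJ/kg
Q = ṁ·Δh = 112.3 kg/min × 2697.9 kJ/kg = 302980 kJ/min
|Q| = 5049.6 kW = 5.0496 MW

Q = 5.05 MW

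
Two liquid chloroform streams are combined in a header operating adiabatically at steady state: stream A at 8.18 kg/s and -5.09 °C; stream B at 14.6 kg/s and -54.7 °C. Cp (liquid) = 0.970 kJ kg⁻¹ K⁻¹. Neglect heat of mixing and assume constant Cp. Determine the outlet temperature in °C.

T_out = -36.9 °C

Adiabatic, steady state ⇒ Σ ṁᵢCp,ᵢ(T_out − Tᵢ) = 0
Σ ṁᵢCp,ᵢTᵢ = 8.18×0.970×-5.09 + 14.6×0.970×-54.7 = -815.05
Σ ṁᵢCp,ᵢ = 8.18×0.970 + 14.6×0.970 = 22.097
T_out = -815.05 / 22.097 = -36.886 °C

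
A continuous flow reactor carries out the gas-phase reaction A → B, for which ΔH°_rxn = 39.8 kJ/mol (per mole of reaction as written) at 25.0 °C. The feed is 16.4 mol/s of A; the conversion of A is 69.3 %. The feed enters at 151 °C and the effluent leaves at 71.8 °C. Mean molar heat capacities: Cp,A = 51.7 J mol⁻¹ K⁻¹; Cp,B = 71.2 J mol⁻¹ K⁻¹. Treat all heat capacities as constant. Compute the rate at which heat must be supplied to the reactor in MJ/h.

Q_in = 1420 MJ/h

Extent of reaction ξ = 0.693 × 16.4 = 11.365 mol/s
Reaction term: ξ·ΔH°_rxn = 11.365 × 39.8 = 452.33 kJ/s
Sensible, feed 151→25 °C: -106.83 kJ/s
Outlet flows (mol/s): A 5.0348, B 11.365
Sensible, products 25→71.8 °C: 50.053 kJ/s
Q = ΔH = 395.55 kJ/s = 395.55 kW
Heat supplied = 1424 MJ/h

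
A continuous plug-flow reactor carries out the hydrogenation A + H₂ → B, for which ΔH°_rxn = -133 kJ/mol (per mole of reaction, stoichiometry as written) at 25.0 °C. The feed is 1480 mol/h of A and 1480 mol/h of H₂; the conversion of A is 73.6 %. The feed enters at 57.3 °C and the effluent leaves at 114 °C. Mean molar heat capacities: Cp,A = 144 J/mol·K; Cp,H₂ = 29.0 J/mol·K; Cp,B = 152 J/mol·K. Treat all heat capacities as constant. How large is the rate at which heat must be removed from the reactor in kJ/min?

Extent of reaction ξ = 0.736 × 1480 = 1089.3 mol/h
Reaction term: ξ·ΔH°_rxn = 1089.3 × -133 = -144870 kJ/h
Sensible, feed 57.3→25 °C: -8270.1 kJ/h
Outlet flows (mol/h): A 390.72, H₂ 390.72, B 1089.3
Sensible, products 25→114 °C: 20752 kJ/h
Q = ΔH = -132390 kJ/h = -36.776 kW
Heat removed = 2206.5 kJ/min

Q_out = 2210 kJ/min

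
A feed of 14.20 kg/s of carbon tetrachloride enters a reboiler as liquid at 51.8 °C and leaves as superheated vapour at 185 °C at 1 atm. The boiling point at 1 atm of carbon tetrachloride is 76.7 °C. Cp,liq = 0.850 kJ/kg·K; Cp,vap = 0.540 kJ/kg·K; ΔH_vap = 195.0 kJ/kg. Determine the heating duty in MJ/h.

liquid 51.8→76.7 °C: 21.165 kJ/kg
vaporisation at 76.7 °C: 195 kJ/kg
vapour 76.7→185 °C: 58.482 kJ/kg
Δh = 21.165 + 195 + 58.482 = 274.65 kJ/kg
Q = ṁ·Δh = 14.20 kg/s × 274.65 kJ/kg = 3900 kJ/s
|Q| = 3900 kW = 14040 MJ/h

Q = 14000 MJ/h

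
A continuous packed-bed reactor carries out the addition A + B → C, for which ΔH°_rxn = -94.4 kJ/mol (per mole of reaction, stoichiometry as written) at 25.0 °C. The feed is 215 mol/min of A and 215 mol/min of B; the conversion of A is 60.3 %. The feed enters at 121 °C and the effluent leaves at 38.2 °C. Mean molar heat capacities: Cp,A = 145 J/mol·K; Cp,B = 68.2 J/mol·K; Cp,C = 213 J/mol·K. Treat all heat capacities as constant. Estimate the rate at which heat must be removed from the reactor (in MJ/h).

Q_out = 962 MJ/h

Extent of reaction ξ = 0.603 × 215 = 129.64 mol/min
Reaction term: ξ·ΔH°_rxn = 129.64 × -94.4 = -12238 kJ/min
Sensible, feed 121→25 °C: -4400.4 kJ/min
Outlet flows (mol/min): A 85.355, B 85.355, C 129.64
Sensible, products 25→38.2 °C: 604.72 kJ/min
Q = ΔH = -16034 kJ/min = -267.24 kW
Heat removed = 962.05 MJ/h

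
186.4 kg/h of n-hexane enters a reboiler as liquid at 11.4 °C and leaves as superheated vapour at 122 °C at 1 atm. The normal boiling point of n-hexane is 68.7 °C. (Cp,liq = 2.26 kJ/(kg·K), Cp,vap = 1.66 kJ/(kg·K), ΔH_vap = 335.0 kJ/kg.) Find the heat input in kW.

Q = 28.6 kW

liquid 11.4→68.7 °C: 129.5 kJ/kg
vaporisation at 68.7 °C: 335 kJ/kg
vapour 68.7→122 °C: 88.478 kJ/kg
Δh = 129.5 + 335 + 88.478 = 552.98 kJ/kg
Q = ṁ·Δh = 186.4 kg/h × 552.98 kJ/kg = 103070 kJ/h
|Q| = 28.632 kW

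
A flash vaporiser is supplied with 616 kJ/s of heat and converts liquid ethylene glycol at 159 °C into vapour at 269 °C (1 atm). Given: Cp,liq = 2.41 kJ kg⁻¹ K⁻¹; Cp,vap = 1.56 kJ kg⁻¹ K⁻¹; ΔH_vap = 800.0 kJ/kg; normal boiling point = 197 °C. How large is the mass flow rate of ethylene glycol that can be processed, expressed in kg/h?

ṁ = 2210 kg/h

Δh = 2.41×(197−159) + 800.0 + 1.56×(269−197) = 1003.9 kJ/kg
Q = 616 kJ/s = 616 kJ/s = 2.2176e+06 kJ/h
ṁ = Q/Δh = 2.2176e+06 / 1003.9 = 2209 kg/h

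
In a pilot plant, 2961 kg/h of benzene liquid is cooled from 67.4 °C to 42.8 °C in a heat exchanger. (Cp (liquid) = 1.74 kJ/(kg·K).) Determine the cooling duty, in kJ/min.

Q = ṁ·Cp·ΔT = 2961 × 1.74 × (42.8 − 67.4) = -126740 kJ/h
Converting: 126740 / 3600 s = 35.206 kW
Cooling duty = 2112.4 kJ/min

Q_c = 2110 kJ/min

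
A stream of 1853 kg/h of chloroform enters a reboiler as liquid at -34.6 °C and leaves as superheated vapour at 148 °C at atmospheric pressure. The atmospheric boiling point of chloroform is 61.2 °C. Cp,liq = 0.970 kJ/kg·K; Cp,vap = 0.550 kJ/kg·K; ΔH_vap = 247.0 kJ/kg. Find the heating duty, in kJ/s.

liquid -34.6→61.2 °C: 92.926 kJ/kg
vaporisation at 61.2 °C: 247 kJ/kg
vapour 61.2→148 °C: 47.74 kJ/kg
Δh = 92.926 + 247 + 47.74 = 387.67 kJ/kg
Q = ṁ·Δh = 1853 kg/h × 387.67 kJ/kg = 718350 kJ/h
|Q| = 199.54 kW

Q = 200 kJ/s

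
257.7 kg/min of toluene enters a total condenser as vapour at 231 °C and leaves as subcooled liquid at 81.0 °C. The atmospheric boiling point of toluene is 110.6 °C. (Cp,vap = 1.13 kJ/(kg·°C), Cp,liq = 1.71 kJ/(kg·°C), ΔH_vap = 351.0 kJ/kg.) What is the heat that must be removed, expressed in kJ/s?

Q_c = 2310 kJ/s

vapour 231→110.6 °C: -136.05 kJ/kg
condensation at 110.6 °C: -351 kJ/kg
liquid 110.6→81.0 °C: -50.616 kJ/kg
Δh = -136.05 + -351 + -50.616 = -537.67 kJ/kg
Q = ṁ·Δh = 257.7 kg/min × -537.67 kJ/kg = -138560 kJ/min
|Q| = 2309.3 kW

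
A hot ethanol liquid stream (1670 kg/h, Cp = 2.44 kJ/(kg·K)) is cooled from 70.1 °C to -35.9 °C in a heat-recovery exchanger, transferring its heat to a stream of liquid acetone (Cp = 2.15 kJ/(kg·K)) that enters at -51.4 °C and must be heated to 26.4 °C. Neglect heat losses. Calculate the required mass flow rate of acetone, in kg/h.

Heat released by hot stream: Q = 1670 × 2.44 × (70.1 − -35.9) = 431930 kJ/h
Energy balance on cold side (adiabatic exchanger): Q = ṁ_c·Cp_c·(T_c,out − T_c,in)
ṁ_c = 431930 / [2.15 × (26.4 − -51.4)] = 2582.2 kg/h

ṁ_c = 2580 kg/h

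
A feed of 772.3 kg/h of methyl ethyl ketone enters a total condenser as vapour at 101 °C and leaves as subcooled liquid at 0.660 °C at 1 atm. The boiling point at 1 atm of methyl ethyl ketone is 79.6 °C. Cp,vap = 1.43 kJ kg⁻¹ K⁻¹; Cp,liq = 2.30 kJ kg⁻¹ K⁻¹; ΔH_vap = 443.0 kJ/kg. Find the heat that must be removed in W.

Q_c = 141000 W

vapour 101→79.6 °C: -30.602 kJ/kg
condensation at 79.6 °C: -443 kJ/kg
liquid 79.6→0.660 °C: -181.56 kJ/kg
Δh = -30.602 + -443 + -181.56 = -655.16 kJ/kg
Q = ṁ·Δh = 772.3 kg/h × -655.16 kJ/kg = -505980 kJ/h
|Q| = 140.55 kW = 140550 W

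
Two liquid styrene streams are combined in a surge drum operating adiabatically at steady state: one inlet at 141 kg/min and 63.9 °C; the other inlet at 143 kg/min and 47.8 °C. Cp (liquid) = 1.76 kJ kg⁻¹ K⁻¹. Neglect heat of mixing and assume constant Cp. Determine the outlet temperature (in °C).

Energy balance with Q = 0: Σ ṁᵢCp,ᵢ(T_out − Tᵢ) = 0
T_out = Σ ṁᵢCp,ᵢTᵢ / Σ ṁᵢCp,ᵢ
      = 27888 / 499.84 = 55.793 °C

T_out = 55.8 °C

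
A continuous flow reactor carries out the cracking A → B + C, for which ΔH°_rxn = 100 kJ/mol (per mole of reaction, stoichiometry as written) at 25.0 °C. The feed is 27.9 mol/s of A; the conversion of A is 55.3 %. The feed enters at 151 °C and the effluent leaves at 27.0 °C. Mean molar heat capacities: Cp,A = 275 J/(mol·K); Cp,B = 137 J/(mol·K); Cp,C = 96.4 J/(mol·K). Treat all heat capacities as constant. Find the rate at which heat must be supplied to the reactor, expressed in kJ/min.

Q_in = 35400 kJ/min

Extent of reaction ξ = 0.553 × 27.9 = 15.429 mol/s
Reaction term: ξ·ΔH°_rxn = 15.429 × 100 = 1542.9 kJ/s
Sensible, feed 151→25 °C: -966.74 kJ/s
Outlet flows (mol/s): A 12.471, B 15.429, C 15.429
Sensible, products 25→27.0 °C: 14.061 kJ/s
Q = ΔH = 590.2 kJ/s = 590.2 kW
Heat supplied = 35412 kJ/min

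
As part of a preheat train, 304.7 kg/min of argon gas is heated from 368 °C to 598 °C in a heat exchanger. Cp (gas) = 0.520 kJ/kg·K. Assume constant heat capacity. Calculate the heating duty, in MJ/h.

Q = ṁ·Cp·ΔT = 304.7 × 0.520 × (598 − 368) = 36442 kJ/min
Converting: 36442 / 60 s = 607.37 kW
Heating duty = 2186.5 MJ/h

Q = 2190 MJ/h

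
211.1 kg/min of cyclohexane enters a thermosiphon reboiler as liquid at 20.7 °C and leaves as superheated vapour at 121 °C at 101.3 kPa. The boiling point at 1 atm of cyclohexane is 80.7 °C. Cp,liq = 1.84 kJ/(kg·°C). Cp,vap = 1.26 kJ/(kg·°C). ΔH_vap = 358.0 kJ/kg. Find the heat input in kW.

Q = 1830 kW

liquid 20.7→80.7 °C: 110.4 kJ/kg
vaporisation at 80.7 °C: 358 kJ/kg
vapour 80.7→121 °C: 50.778 kJ/kg
Δh = 110.4 + 358 + 50.778 = 519.18 kJ/kg
Q = ṁ·Δh = 211.1 kg/min × 519.18 kJ/kg = 109600 kJ/min
|Q| = 1826.6 kW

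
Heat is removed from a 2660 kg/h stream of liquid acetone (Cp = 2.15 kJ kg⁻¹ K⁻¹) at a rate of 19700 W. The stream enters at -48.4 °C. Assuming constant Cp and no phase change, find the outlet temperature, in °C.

Q = 19700 W = 70920 kJ/h
ΔT = Q/(ṁ·Cp) = 70920/(2660×2.15) = 12.401 K
T_out = -48.4 − 12.401 = -60.801 °C

T_out = -60.8 °C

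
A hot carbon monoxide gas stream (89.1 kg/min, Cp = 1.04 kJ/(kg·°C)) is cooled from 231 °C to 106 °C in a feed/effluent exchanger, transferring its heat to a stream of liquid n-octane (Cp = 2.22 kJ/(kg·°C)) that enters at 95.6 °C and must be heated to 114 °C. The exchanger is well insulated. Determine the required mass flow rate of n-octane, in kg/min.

Heat released by hot stream: Q = 89.1 × 1.04 × (231 − 106) = 11583 kJ/min
Energy balance on cold side (adiabatic exchanger): Q = ṁ_c·Cp_c·(T_c,out − T_c,in)
ṁ_c = 11583 / [2.22 × (114 − 95.6)] = 283.56 kg/min

ṁ_c = 284 kg/min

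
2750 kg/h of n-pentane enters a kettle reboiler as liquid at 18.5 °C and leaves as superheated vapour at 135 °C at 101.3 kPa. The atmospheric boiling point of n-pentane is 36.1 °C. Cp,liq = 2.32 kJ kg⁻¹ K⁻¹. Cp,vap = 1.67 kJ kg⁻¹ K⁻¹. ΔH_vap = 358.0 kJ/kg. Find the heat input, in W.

Q = 431000 W

liquid 18.5→36.1 °C: 40.832 kJ/kg
vaporisation at 36.1 °C: 358 kJ/kg
vapour 36.1→135 °C: 165.16 kJ/kg
Δh = 40.832 + 358 + 165.16 = 564 kJ/kg
Q = ṁ·Δh = 2750 kg/h × 564 kJ/kg = 1.551e+06 kJ/h
|Q| = 430.83 kW = 430830 W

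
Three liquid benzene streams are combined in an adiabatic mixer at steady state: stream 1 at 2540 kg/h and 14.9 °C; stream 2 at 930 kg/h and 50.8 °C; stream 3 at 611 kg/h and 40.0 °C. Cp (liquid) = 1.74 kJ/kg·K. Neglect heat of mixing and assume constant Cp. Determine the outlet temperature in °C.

T_out = 26.8 °C

Energy balance with Q = 0: Σ ṁᵢCp,ᵢ(T_out − Tᵢ) = 0
Σ ṁᵢCp,ᵢTᵢ = 2540×1.74×14.9 + 930×1.74×50.8 + 611×1.74×40.0 = 190580
Σ ṁᵢCp,ᵢ = 2540×1.74 + 930×1.74 + 611×1.74 = 7100.9
T_out = 190580 / 7100.9 = 26.839 °C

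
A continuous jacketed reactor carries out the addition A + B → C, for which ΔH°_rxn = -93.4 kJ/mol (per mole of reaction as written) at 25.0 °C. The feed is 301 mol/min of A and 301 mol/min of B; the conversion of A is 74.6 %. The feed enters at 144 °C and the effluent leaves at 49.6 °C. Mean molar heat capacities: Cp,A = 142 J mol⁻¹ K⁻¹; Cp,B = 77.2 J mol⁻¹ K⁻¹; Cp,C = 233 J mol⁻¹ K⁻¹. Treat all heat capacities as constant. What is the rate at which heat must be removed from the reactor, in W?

Q_out = 452000 W

Extent of reaction ξ = 0.746 × 301 = 224.55 mol/min
Reaction term: ξ·ΔH°_rxn = 224.55 × -93.4 = -20973 kJ/min
Sensible, feed 144→25 °C: -7851.5 kJ/min
Outlet flows (mol/min): A 76.454, B 76.454, C 224.55
Sensible, products 25→49.6 °C: 1699.3 kJ/min
Q = ΔH = -27125 kJ/min = -452.08 kW
Heat removed = 452080 W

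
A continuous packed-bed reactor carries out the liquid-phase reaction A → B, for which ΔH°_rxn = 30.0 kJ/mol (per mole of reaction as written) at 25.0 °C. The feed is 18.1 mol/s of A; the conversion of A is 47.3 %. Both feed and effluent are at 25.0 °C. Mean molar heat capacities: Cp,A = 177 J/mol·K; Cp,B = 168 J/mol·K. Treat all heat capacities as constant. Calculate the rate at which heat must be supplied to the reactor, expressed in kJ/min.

Extent of reaction ξ = 0.473 × 18.1 = 8.5613 mol/s
Reaction term: ξ·ΔH°_rxn = 8.5613 × 30.0 = 256.84 kJ/s
Q = ΔH = 256.84 kJ/s = 256.84 kW
Heat supplied = 15410 kJ/min

Q_in = 15400 kJ/min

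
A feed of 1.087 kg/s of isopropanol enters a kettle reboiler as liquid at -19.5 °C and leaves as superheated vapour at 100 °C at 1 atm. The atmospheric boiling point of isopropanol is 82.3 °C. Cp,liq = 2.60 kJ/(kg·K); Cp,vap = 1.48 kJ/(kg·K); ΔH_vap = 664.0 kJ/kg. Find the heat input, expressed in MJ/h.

Q = 3740 MJ/h

liquid -19.5→82.3 °C: 264.68 kJ/kg
vaporisation at 82.3 °C: 664 kJ/kg
vapour 82.3→100 °C: 26.196 kJ/kg
Δh = 264.68 + 664 + 26.196 = 954.88 kJ/kg
Q = ṁ·Δh = 1.087 kg/s × 954.88 kJ/kg = 1038 kJ/s
|Q| = 1038 kW = 3736.6 MJ/h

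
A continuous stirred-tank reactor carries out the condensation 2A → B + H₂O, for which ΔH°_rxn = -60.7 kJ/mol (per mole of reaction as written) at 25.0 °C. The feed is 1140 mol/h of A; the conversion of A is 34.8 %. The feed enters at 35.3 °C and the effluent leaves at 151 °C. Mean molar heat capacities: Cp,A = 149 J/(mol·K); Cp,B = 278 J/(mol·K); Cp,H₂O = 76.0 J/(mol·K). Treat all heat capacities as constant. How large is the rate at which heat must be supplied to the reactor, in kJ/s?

Q_in = 2.50 kJ/s

Extent of reaction ξ = 0.348 × 1140 / 2 = 198.36 mol/h
Reaction term: ξ·ΔH°_rxn = 198.36 × -60.7 = -12040 kJ/h
Sensible, feed 35.3→25 °C: -1749.6 kJ/h
Outlet flows (mol/h): A 743.28, B 198.36, H₂O 198.36
Sensible, products 25→151 °C: 22802 kJ/h
Q = ΔH = 9012 kJ/h = 2.5033 kW
Heat supplied = 2.5033 kJ/s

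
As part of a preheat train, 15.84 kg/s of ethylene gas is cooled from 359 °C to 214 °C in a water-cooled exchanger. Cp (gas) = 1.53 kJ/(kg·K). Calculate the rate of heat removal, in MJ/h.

Q_c = 12700 MJ/h

Q = ṁ·Cp·ΔT = 15.84 × 1.53 × (214 − 359) = -3514.1 kJ/s
Cooling duty = 12651 MJ/h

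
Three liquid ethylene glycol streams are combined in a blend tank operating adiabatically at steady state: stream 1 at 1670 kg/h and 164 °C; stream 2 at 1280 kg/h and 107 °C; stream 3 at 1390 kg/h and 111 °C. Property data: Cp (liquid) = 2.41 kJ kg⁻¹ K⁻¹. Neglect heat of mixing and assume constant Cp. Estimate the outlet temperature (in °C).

T_out = 130 °C

Energy balance with Q = 0: Σ ṁᵢCp,ᵢ(T_out − Tᵢ) = 0
Σ ṁᵢCp,ᵢTᵢ = 1670×2.41×164 + 1280×2.41×107 + 1390×2.41×111 = 1.362e+06
Σ ṁᵢCp,ᵢ = 1670×2.41 + 1280×2.41 + 1390×2.41 = 10459
T_out = 1.362e+06 / 10459 = 130.21 °C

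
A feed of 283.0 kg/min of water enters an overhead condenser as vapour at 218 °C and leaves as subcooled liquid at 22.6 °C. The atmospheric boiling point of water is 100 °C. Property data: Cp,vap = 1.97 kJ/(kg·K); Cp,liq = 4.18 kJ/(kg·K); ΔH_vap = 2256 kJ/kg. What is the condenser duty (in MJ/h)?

Q_c = 47700 MJ/h

vapour 218→100 °C: -232.46 kJ/kg
condensation at 100 °C: -2256 kJ/kg
liquid 100→22.6 °C: -323.53 kJ/kg
Δh = -232.46 + -2256 + -323.53 = -2812 kJ/kg
Q = ṁ·Δh = 283.0 kg/min × -2812 kJ/kg = -795790 kJ/min
|Q| = 13263 kW = 47748 MJ/h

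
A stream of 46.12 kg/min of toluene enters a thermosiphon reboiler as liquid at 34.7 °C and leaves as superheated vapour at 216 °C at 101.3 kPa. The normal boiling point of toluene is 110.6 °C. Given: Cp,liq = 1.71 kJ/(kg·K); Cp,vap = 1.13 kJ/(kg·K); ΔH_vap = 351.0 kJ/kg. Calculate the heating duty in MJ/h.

Q = 1660 MJ/h

liquid 34.7→110.6 °C: 129.79 kJ/kg
vaporisation at 110.6 °C: 351 kJ/kg
vapour 110.6→216 °C: 119.1 kJ/kg
Δh = 129.79 + 351 + 119.1 = 599.89 kJ/kg
Q = ṁ·Δh = 46.12 kg/min × 599.89 kJ/kg = 27667 kJ/min
|Q| = 461.12 kW = 1660 MJ/h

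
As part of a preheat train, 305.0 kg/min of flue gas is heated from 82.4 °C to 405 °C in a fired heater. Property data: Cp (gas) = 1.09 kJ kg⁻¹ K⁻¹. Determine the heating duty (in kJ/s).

Q = ṁ·Cp·ΔT = 305.0 × 1.09 × (405 − 82.4) = 107250 kJ/min
Converting: 107250 / 60 s = 1787.5 kW

Q = 1790 kJ/s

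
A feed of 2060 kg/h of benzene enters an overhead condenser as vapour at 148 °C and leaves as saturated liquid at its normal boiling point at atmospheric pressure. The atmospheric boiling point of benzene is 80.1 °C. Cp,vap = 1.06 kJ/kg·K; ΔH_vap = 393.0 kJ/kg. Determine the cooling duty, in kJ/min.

Q_c = 16000 kJ/min

vapour 148→80.1 °C: -71.974 kJ/kg
condensation at 80.1 °C: -393 kJ/kg
Δh = -71.974 + -393 = -464.97 kJ/kg
Q = ṁ·Δh = 2060 kg/h × -464.97 kJ/kg = -957850 kJ/h
|Q| = 266.07 kW = 15964 kJ/min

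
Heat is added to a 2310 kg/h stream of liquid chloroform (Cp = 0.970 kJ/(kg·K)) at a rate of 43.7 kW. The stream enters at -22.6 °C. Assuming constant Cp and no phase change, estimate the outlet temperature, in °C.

Q = 43.7 kW = 157320 kJ/h
ΔT = Q/(ṁ·Cp) = 157320/(2310×0.970) = 70.21 K
T_out = -22.6 + 70.21 = 47.61 °C

T_out = 47.6 °C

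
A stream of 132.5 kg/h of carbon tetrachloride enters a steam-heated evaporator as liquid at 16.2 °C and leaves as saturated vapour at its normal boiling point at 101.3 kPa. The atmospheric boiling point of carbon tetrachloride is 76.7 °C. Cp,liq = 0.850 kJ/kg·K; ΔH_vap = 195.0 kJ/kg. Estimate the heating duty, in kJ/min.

Q = 544 kJ/min

liquid 16.2→76.7 °C: 51.425 kJ/kg
vaporisation at 76.7 °C: 195 kJ/kg
Δh = 51.425 + 195 = 246.43 kJ/kg
Q = ṁ·Δh = 132.5 kg/h × 246.43 kJ/kg = 32651 kJ/h
|Q| = 9.0698 kW = 544.19 kJ/min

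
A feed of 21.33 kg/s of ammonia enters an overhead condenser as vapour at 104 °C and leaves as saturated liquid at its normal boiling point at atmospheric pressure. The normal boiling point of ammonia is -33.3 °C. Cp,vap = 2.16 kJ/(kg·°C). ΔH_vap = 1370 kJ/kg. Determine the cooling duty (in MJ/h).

vapour 104→-33.3 °C: -296.57 kJ/kg
condensation at -33.3 °C: -1370 kJ/kg
Δh = -296.57 + -1370 = -1666.6 kJ/kg
Q = ṁ·Δh = 21.33 kg/s × -1666.6 kJ/kg = -35548 kJ/s
|Q| = 35548 kW = 127970 MJ/h

Q_c = 128000 MJ/h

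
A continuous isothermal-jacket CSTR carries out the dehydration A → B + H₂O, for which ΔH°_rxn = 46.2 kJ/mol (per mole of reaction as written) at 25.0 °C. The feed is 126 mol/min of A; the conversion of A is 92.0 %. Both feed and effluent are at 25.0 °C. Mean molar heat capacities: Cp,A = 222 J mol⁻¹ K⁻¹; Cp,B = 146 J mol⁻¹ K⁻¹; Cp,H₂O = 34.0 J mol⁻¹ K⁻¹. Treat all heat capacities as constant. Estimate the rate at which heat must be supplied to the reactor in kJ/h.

Q_in = 321000 kJ/h

Extent of reaction ξ = 0.920 × 126 = 115.92 mol/min
Reaction term: ξ·ΔH°_rxn = 115.92 × 46.2 = 5355.5 kJ/min
Q = ΔH = 5355.5 kJ/min = 89.258 kW
Heat supplied = 321330 kJ/h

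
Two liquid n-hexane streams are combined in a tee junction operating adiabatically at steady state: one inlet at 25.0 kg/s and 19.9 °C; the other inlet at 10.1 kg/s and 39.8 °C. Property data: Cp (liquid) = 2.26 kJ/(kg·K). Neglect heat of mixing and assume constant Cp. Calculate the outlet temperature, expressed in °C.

T_out = 25.6 °C

No heat crosses the boundary, so H_out = H_in.
Σ ṁᵢCp,ᵢTᵢ = 25.0×2.26×19.9 + 10.1×2.26×39.8 = 2032.8
Σ ṁᵢCp,ᵢ = 25.0×2.26 + 10.1×2.26 = 79.326
T_out = 2032.8 / 79.326 = 25.626 °C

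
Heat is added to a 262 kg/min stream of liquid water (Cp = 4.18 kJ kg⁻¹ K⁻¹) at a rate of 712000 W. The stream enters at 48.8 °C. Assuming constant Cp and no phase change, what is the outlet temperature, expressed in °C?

T_out = 87.8 °C

Q = 712000 W = 42720 kJ/min
ΔT = Q/(ṁ·Cp) = 42720/(262×4.18) = 39.008 K
T_out = 48.8 + 39.008 = 87.808 °C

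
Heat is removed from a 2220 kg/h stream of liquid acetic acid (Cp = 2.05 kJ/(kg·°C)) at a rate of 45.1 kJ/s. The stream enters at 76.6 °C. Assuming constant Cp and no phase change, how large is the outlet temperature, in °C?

T_out = 40.9 °C

Q = 45.1 kJ/s = 162360 kJ/h
ΔT = Q/(ṁ·Cp) = 162360/(2220×2.05) = 35.676 K
T_out = 76.6 − 35.676 = 40.924 °C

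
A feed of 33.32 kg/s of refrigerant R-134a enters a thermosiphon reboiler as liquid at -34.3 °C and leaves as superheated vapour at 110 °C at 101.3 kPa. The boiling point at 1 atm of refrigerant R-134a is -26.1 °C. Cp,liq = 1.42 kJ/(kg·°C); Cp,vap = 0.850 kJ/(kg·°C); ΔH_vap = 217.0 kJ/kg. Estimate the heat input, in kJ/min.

Q = 688000 kJ/min

liquid -34.3→-26.1 °C: 11.644 kJ/kg
vaporisation at -26.1 °C: 217 kJ/kg
vapour -26.1→110 °C: 115.68 kJ/kg
Δh = 11.644 + 217 + 115.68 = 344.33 kJ/kg
Q = ṁ·Δh = 33.32 kg/s × 344.33 kJ/kg = 11473 kJ/s
|Q| = 11473 kW = 688380 kJ/min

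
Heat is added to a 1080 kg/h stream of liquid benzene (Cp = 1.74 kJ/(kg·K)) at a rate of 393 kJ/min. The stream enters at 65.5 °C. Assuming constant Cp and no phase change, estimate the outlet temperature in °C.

T_out = 78.0 °C

Q = 393 kJ/min = 23580 kJ/h
ΔT = Q/(ṁ·Cp) = 23580/(1080×1.74) = 12.548 K
T_out = 65.5 + 12.548 = 78.048 °C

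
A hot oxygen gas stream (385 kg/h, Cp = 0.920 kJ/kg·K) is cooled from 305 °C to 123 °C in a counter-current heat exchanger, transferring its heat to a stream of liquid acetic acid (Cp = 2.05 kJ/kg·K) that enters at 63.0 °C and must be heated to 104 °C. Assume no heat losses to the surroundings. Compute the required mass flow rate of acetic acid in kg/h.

ṁ_c = 767 kg/h

Heat released by hot stream: Q = 385 × 0.920 × (305 − 123) = 64464 kJ/h
Energy balance on cold side (adiabatic exchanger): Q = ṁ_c·Cp_c·(T_c,out − T_c,in)
ṁ_c = 64464 / [2.05 × (104 − 63.0)] = 766.98 kg/h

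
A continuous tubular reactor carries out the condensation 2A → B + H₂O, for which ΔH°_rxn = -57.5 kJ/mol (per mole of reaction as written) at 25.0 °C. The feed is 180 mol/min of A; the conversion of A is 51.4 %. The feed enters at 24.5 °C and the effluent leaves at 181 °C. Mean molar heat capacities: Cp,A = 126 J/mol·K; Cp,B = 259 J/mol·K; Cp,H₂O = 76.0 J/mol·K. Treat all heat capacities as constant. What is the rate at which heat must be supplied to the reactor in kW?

Extent of reaction ξ = 0.514 × 180 / 2 = 46.26 mol/min
Reaction term: ξ·ΔH°_rxn = 46.26 × -57.5 = -2659.9 kJ/min
Sensible, feed 24.5→25 °C: 11.34 kJ/min
Outlet flows (mol/min): A 87.48, B 46.26, H₂O 46.26
Sensible, products 25→181 °C: 4137.1 kJ/min
Q = ΔH = 1488.4 kJ/min = 24.807 kW
Heat supplied = 24.807 kW

Q_in = 24.8 kW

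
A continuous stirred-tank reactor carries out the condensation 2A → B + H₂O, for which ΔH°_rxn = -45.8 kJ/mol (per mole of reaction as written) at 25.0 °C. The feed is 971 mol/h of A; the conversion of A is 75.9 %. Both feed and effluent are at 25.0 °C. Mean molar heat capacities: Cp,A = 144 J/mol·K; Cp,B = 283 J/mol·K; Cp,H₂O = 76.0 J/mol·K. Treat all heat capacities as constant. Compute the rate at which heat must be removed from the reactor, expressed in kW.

Q_out = 4.69 kW

Extent of reaction ξ = 0.759 × 971 / 2 = 368.49 mol/h
Reaction term: ξ·ΔH°_rxn = 368.49 × -45.8 = -16877 kJ/h
Q = ΔH = -16877 kJ/h = -4.6881 kW
Heat removed = 4.6881 kW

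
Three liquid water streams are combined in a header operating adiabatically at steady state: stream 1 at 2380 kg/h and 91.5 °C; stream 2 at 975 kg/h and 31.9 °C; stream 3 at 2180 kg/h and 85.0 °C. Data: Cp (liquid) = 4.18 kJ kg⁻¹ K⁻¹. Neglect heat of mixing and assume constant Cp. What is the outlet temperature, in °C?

Energy balance with Q = 0: Σ ṁᵢCp,ᵢ(T_out − Tᵢ) = 0
Σ ṁᵢCp,ᵢTᵢ = 2380×4.18×91.5 + 975×4.18×31.9 + 2180×4.18×85.0 = 1.8148e+06
Σ ṁᵢCp,ᵢ = 2380×4.18 + 975×4.18 + 2180×4.18 = 23136
T_out = 1.8148e+06 / 23136 = 78.441 °C

T_out = 78.4 °C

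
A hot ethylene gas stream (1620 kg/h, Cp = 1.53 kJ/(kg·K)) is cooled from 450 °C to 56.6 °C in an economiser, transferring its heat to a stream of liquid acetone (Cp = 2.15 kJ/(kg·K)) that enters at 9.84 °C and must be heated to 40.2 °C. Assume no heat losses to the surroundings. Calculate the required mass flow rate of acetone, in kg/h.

Heat released by hot stream: Q = 1620 × 1.53 × (450 − 56.6) = 975080 kJ/h
Energy balance on cold side (adiabatic exchanger): Q = ṁ_c·Cp_c·(T_c,out − T_c,in)
ṁ_c = 975080 / [2.15 × (40.2 − 9.84)] = 14938 kg/h

ṁ_c = 14900 kg/h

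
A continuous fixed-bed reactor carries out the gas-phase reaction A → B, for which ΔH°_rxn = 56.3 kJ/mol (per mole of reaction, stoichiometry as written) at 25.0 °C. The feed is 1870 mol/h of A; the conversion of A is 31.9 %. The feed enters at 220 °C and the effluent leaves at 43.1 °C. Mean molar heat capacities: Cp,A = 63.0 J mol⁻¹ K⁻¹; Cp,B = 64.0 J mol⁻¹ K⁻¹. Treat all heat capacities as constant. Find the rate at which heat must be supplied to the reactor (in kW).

Q_in = 3.54 kW

Extent of reaction ξ = 0.319 × 1870 = 596.53 mol/h
Reaction term: ξ·ΔH°_rxn = 596.53 × 56.3 = 33585 kJ/h
Sensible, feed 220→25 °C: -22973 kJ/h
Outlet flows (mol/h): A 1273.5, B 596.53
Sensible, products 25→43.1 °C: 2143.2 kJ/h
Q = ΔH = 12755 kJ/h = 3.543 kW
Heat supplied = 3.543 kW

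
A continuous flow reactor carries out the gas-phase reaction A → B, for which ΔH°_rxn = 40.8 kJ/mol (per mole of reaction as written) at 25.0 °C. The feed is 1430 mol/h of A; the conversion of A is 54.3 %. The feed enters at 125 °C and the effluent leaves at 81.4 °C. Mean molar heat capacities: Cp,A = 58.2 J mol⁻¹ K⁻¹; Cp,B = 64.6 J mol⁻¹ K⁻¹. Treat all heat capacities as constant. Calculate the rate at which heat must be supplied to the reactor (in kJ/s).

Extent of reaction ξ = 0.543 × 1430 = 776.49 mol/h
Reaction term: ξ·ΔH°_rxn = 776.49 × 40.8 = 31681 kJ/h
Sensible, feed 125→25 °C: -8322.6 kJ/h
Outlet flows (mol/h): A 653.51, B 776.49
Sensible, products 25→81.4 °C: 4974.2 kJ/h
Q = ΔH = 28332 kJ/h = 7.8701 kW
Heat supplied = 7.8701 kJ/s

Q_in = 7.87 kJ/s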